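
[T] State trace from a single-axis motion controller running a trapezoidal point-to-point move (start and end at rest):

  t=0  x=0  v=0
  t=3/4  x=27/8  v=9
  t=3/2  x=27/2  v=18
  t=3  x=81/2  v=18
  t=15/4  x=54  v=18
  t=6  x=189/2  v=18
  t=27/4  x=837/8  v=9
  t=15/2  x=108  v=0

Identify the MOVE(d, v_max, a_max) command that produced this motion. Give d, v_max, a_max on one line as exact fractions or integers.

d=108 v_max=18 a_max=12

final state: t=15/2, x=108, v=0 → d = 108
a_max = (9−0)/(3/4−0) = 12
max v = 18 over t∈[3/2,6] → v_max = 18
check: 18·(3/2+9/2) = 108 ✓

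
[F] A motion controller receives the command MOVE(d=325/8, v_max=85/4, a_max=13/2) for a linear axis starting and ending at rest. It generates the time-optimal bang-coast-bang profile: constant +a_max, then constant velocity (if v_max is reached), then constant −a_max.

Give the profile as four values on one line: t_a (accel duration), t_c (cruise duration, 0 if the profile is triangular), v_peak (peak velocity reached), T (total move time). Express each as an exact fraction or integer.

v_max²/a_max = (85/4)²/(13/2) = 7225/104
325/8 < 7225/104 → triangular
v_peak = √(325/8·13/2) = √(4225/16) = 65/4
t_a = (65/4)/(13/2) = 5/2; t_c = 0
T = 2·5/2 = 5

t_a=5/2 t_c=0 v_peak=65/4 T=5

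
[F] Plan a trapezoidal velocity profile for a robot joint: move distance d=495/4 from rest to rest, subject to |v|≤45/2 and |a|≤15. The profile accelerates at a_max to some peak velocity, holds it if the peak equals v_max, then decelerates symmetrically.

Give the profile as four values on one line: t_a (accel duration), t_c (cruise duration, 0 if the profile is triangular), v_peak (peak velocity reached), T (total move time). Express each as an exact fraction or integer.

t_a=3/2 t_c=4 v_peak=45/2 T=7

vₘ²/aₘ = (45/2)²/15 = 135/4
495/4 ≥ 135/4 so v_max reached
t_a = (45/2)/15 = 3/2; v_peak = 45/2
d_cruise = 495/4 − 135/4 = 90; t_c = 90/(45/2) = 4
T = 2·3/2 + 4 = 7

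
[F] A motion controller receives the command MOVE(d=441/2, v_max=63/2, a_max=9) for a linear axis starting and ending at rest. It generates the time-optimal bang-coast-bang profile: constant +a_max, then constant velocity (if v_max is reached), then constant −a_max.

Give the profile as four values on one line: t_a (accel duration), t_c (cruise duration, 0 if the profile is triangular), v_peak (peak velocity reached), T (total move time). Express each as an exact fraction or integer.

(v_max)²/a_max = (63/2)²/9 = 441/4
441/2 ≥ 441/4 ⇒ cruise phase
t_a = (63/2)/9 = 7/2; v_peak = 63/2
d_cruise = 441/2 − 441/4 = 441/4; t_c = (441/4)/(63/2) = 7/2
T = 2·7/2 + 7/2 = 21/2

t_a=7/2 t_c=7/2 v_peak=63/2 T=21/2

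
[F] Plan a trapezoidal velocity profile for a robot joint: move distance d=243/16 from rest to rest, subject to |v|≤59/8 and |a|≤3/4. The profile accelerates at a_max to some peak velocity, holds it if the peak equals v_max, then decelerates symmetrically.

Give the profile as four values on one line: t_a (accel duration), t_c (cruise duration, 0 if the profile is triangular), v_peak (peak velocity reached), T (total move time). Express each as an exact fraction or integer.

v_max²/a_max = (59/8)²/(3/4) = 3481/48
243/16 < 3481/48 so t_c = 0
v_peak = √(243/16·3/4) = √(729/64) = 27/8
t_a = (27/8)/(3/4) = 9/2; t_c = 0
T = 2·9/2 = 9

t_a=9/2 t_c=0 v_peak=27/8 T=9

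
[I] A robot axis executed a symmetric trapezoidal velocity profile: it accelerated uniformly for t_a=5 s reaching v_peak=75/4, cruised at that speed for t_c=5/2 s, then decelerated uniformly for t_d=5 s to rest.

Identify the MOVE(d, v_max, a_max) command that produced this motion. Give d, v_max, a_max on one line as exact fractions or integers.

d=1125/8 v_max=75/4 a_max=15/4

a_max = (75/4)/5 = 15/4
d_a = ½·75/4·5 = 375/8; d_c = 75/4·5/2 = 375/8
d = 2·375/8 + 375/8 = 1125/8
t_c = 5/2 > 0 so v_max = 75/4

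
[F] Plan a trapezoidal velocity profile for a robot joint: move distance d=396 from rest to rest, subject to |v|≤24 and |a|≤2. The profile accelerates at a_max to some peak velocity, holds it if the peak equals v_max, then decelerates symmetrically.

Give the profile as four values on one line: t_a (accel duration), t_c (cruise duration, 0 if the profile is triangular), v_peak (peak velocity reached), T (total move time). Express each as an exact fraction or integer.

v_max²/a_max = 24²/2 = 288
396 ≥ 288 so v_max reached
t_a = 24/2 = 12; v_peak = 24
d_cruise = 396 − 288 = 108; t_c = 108/24 = 9/2
T = 2·12 + 9/2 = 57/2

t_a=12 t_c=9/2 v_peak=24 T=57/2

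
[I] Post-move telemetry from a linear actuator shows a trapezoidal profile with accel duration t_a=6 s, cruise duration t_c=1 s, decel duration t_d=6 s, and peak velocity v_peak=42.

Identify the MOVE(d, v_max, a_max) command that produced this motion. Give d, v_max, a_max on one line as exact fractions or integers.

a_max = 42/6 = 7
d_a = ½·42·6 = 126; d_c = 42·1 = 42
d = 2·126 + 42 = 294
t_c = 1 > 0 so v_max = 42

d=294 v_max=42 a_max=7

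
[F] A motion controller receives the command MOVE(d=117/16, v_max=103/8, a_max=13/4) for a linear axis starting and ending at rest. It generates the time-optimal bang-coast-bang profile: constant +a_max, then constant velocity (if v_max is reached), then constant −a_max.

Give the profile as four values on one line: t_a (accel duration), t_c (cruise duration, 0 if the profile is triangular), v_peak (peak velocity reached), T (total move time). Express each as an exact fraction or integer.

t_a=3/2 t_c=0 v_peak=39/8 T=3

vₘ²/aₘ = (103/8)²/(13/4) = 10609/208
117/16 < 10609/208 → triangular
v_peak = √(117/16·13/4) = √(1521/64) = 39/8
t_a = (39/8)/(13/4) = 3/2; t_c = 0
T = 2·3/2 = 3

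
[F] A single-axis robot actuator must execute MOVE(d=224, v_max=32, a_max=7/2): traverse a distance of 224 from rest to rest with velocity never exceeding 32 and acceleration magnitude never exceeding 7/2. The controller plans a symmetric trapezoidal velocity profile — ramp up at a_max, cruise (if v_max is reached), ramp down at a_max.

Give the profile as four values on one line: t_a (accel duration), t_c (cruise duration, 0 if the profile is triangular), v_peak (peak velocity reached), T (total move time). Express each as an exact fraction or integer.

(v_max)²/a_max = 32²/(7/2) = 2048/7
224 < 2048/7 ⇒ no cruise
v_peak = √(224·7/2) = √784 = 28
t_a = 28/(7/2) = 8; t_c = 0
T = 2·8 = 16

t_a=8 t_c=0 v_peak=28 T=16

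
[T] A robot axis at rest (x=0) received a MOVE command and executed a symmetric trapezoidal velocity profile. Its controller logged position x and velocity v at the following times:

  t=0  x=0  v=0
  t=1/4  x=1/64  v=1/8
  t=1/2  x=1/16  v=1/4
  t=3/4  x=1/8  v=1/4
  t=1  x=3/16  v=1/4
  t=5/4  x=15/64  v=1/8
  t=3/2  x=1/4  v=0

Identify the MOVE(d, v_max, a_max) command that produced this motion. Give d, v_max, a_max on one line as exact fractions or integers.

d=1/4 v_max=1/4 a_max=1/2

final state: t=3/2, x=1/4, v=0 → d = 1/4
a_max = (1/8−0)/(1/4−0) = 1/2
max v = 1/4 over t∈[1/2,1] → v_max = 1/4
check: 1/4·(1/2+1/2) = 1/4 ✓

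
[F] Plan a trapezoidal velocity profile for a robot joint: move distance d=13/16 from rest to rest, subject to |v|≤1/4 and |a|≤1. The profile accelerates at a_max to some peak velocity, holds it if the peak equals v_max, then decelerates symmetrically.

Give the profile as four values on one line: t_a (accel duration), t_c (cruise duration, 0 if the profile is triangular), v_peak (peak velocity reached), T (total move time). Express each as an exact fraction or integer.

t_a=1/4 t_c=3 v_peak=1/4 T=7/2

v_max²/a_max = (1/4)²/1 = 1/16
13/16 ≥ 1/16 → trapezoidal
t_a = (1/4)/1 = 1/4; v_peak = 1/4
d_cruise = 13/16 − 1/16 = 3/4; t_c = (3/4)/(1/4) = 3
T = 2·1/4 + 3 = 7/2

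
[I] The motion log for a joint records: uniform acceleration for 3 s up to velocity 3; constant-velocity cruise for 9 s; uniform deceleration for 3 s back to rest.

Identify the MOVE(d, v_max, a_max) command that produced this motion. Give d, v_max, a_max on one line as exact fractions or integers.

a_max = 3/3 = 1
d_a = ½·3·3 = 9/2; d_c = 3·9 = 27
d = 2·9/2 + 27 = 36
t_c = 9 > 0 so v_max = 3

d=36 v_max=3 a_max=1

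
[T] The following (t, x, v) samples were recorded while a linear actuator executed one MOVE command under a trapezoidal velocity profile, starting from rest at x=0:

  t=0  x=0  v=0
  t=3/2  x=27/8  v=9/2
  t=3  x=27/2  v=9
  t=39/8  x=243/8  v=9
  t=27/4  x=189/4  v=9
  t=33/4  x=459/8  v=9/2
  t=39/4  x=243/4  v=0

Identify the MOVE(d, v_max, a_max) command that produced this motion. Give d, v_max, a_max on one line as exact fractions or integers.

d=243/4 v_max=9 a_max=3

final state: t=39/4, x=243/4, v=0 → d = 243/4
a_max = (9/2−0)/(3/2−0) = 3
max v = 9 over t∈[3,27/4] → v_max = 9
check: 9·(3+15/4) = 243/4 ✓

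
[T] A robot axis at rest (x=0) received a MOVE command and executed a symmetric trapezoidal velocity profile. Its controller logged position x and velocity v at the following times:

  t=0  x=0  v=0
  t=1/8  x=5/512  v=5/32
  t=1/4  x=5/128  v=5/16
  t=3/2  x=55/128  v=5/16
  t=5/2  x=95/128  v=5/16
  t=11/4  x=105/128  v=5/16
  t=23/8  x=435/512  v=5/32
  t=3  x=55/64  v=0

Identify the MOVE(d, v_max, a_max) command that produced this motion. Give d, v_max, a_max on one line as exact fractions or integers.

d=55/64 v_max=5/16 a_max=5/4

final state: t=3, x=55/64, v=0 → d = 55/64
a_max = (5/32−0)/(1/8−0) = 5/4
max v = 5/16 over t∈[1/4,11/4] → v_max = 5/16
check: 5/16·(1/4+5/2) = 55/64 ✓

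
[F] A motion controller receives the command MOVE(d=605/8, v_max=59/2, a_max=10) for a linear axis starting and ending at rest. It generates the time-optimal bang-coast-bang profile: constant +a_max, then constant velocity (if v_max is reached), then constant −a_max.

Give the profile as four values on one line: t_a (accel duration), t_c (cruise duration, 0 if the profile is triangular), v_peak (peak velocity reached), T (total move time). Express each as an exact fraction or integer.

t_a=11/4 t_c=0 v_peak=55/2 T=11/2

v_max²/a_max = (59/2)²/10 = 3481/40
605/8 < 3481/40 so t_c = 0
v_peak = √(605/8·10) = √(3025/4) = 55/2
t_a = (55/2)/10 = 11/4; t_c = 0
T = 2·11/4 = 11/2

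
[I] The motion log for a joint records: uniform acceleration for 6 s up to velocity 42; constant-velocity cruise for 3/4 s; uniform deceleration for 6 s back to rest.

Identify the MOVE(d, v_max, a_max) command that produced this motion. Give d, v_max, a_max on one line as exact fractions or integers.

a_max = 42/6 = 7
d_a = ½·42·6 = 126; d_c = 42·3/4 = 63/2
d = 2·126 + 63/2 = 567/2
t_c = 3/4 > 0 so v_max = 42

d=567/2 v_max=42 a_max=7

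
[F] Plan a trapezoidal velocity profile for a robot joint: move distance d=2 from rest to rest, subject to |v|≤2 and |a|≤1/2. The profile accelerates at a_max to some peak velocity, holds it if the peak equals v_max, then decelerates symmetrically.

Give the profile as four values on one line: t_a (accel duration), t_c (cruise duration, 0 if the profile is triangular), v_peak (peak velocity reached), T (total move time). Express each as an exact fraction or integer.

t_a=2 t_c=0 v_peak=1 T=4

vₘ²/aₘ = 2²/(1/2) = 8
2 < 8 → triangular
v_peak = √(2·1/2) = √1 = 1
t_a = 1/(1/2) = 2; t_c = 0
T = 2·2 = 4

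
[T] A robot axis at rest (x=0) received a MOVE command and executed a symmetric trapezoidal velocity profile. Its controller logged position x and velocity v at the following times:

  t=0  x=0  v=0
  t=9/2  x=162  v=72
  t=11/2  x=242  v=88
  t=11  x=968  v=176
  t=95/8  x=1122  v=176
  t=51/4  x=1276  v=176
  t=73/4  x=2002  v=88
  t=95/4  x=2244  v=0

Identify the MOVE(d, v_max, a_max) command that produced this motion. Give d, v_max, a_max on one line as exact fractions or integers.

final state: t=95/4, x=2244, v=0 → d = 2244
a_max = (72−0)/(9/2−0) = 16
max v = 176 over t∈[11,51/4] → v_max = 176
check: 176·(11+7/4) = 2244 ✓

d=2244 v_max=176 a_max=16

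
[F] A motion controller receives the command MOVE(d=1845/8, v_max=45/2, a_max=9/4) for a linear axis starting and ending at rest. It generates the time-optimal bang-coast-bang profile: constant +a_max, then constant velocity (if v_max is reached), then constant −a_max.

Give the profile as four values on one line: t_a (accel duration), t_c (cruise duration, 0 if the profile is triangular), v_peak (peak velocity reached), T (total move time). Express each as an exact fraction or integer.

t_a=10 t_c=1/4 v_peak=45/2 T=81/4

vₘ²/aₘ = (45/2)²/(9/4) = 225
1845/8 ≥ 225 → trapezoidal
t_a = (45/2)/(9/4) = 10; v_peak = 45/2
d_cruise = 1845/8 − 225 = 45/8; t_c = (45/8)/(45/2) = 1/4
T = 2·10 + 1/4 = 81/4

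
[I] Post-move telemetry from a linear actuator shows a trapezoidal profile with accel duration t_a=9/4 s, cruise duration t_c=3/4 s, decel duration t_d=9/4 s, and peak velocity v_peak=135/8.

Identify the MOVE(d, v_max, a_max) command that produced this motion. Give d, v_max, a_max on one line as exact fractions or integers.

d=405/8 v_max=135/8 a_max=15/2

a_max = (135/8)/(9/4) = 15/2
d_a = ½·135/8·9/4 = 1215/64; d_c = 135/8·3/4 = 405/32
d = 2·1215/64 + 405/32 = 405/8
t_c = 3/4 > 0 so v_max = 135/8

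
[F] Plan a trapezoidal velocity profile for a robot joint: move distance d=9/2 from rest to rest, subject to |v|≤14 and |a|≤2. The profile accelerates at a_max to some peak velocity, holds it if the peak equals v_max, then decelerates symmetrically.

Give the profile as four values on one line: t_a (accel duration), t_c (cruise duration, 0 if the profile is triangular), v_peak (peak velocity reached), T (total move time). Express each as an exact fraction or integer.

t_a=3/2 t_c=0 v_peak=3 T=3

vₘ²/aₘ = 14²/2 = 98
9/2 < 98 ⇒ no cruise
v_peak = √(9/2·2) = √9 = 3
t_a = 3/2; t_c = 0
T = 2·3/2 = 3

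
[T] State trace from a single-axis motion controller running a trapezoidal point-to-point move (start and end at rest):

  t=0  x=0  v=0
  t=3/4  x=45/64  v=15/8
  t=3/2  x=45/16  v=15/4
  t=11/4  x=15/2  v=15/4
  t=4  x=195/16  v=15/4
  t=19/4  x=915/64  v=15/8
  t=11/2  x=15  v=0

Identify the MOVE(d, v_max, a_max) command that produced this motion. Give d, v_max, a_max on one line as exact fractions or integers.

final state: t=11/2, x=15, v=0 → d = 15
a_max = (15/8−0)/(3/4−0) = 5/2
max v = 15/4 over t∈[3/2,4] → v_max = 15/4
check: 15/4·(3/2+5/2) = 15 ✓

d=15 v_max=15/4 a_max=5/2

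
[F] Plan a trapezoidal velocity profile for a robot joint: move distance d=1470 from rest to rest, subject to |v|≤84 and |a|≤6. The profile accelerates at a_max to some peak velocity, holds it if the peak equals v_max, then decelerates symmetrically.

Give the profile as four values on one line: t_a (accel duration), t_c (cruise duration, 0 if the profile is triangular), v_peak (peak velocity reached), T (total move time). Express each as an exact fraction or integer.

v_max²/a_max = 84²/6 = 1176
1470 ≥ 1176 → trapezoidal
t_a = 84/6 = 14; v_peak = 84
d_cruise = 1470 − 1176 = 294; t_c = 294/84 = 7/2
T = 2·14 + 7/2 = 63/2

t_a=14 t_c=7/2 v_peak=84 T=63/2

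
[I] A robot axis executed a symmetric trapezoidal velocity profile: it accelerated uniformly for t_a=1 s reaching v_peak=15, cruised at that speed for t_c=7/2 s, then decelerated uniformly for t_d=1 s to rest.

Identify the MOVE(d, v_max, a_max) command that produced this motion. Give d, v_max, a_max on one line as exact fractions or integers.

d=135/2 v_max=15 a_max=15

a_max = 15/1 = 15
d_a = ½·15·1 = 15/2; d_c = 15·7/2 = 105/2
d = 2·15/2 + 105/2 = 135/2
t_c = 7/2 > 0 ⇒ limit active, v_max = 15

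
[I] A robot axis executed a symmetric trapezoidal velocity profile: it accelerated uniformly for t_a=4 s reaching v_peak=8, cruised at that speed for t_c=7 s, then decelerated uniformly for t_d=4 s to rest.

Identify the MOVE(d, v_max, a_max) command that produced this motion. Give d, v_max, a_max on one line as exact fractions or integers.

a_max = 8/4 = 2
d_a = ½·8·4 = 16; d_c = 8·7 = 56
d = 2·16 + 56 = 88
t_c = 7 > 0 so v_max = 8

d=88 v_max=8 a_max=2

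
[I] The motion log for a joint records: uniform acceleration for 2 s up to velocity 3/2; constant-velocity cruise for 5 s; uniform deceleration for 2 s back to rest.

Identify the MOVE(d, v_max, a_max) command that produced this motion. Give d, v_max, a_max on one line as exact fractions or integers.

d=21/2 v_max=3/2 a_max=3/4

a_max = (3/2)/2 = 3/4
d_a = ½·3/2·2 = 3/2; d_c = 3/2·5 = 15/2
d = 2·3/2 + 15/2 = 21/2
t_c = 5 > 0 ⇒ limit active, v_max = 3/2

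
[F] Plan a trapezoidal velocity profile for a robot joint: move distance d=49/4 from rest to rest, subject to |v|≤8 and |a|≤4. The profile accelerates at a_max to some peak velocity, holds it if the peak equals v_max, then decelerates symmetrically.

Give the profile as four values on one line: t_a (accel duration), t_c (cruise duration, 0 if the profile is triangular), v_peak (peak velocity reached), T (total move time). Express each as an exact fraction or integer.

t_a=7/4 t_c=0 v_peak=7 T=7/2

v_max²/a_max = 8²/4 = 16
49/4 < 16 so t_c = 0
v_peak = √(49/4·4) = √49 = 7
t_a = 7/4; t_c = 0
T = 2·7/4 = 7/2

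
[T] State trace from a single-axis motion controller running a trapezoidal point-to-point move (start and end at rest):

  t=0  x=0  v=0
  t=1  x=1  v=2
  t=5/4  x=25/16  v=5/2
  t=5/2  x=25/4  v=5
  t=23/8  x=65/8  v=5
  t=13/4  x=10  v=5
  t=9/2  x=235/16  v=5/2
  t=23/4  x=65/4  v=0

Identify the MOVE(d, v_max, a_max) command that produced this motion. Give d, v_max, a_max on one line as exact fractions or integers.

d=65/4 v_max=5 a_max=2

final state: t=23/4, x=65/4, v=0 → d = 65/4
a_max = (2−0)/(1−0) = 2
max v = 5 over t∈[5/2,13/4] → v_max = 5
check: 5·(5/2+3/4) = 65/4 ✓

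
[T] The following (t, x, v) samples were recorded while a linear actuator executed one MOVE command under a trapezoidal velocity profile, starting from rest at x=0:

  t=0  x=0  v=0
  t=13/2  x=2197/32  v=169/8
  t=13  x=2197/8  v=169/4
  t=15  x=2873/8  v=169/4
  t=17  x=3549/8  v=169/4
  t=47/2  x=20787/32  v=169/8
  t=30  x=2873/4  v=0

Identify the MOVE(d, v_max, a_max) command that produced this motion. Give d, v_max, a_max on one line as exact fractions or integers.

d=2873/4 v_max=169/4 a_max=13/4

final state: t=30, x=2873/4, v=0 → d = 2873/4
a_max = (169/8−0)/(13/2−0) = 13/4
max v = 169/4 over t∈[13,17] → v_max = 169/4
check: 169/4·(13+4) = 2873/4 ✓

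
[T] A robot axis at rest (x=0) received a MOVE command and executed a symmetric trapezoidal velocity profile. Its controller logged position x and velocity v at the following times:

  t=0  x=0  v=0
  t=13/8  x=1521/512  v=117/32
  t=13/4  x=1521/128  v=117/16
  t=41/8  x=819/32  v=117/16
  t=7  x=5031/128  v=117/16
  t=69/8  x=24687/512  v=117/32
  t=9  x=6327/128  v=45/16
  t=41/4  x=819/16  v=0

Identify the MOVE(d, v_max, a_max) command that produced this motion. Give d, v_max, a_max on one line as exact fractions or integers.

final state: t=41/4, x=819/16, v=0 → d = 819/16
a_max = (117/32−0)/(13/8−0) = 9/4
max v = 117/16 over t∈[13/4,7] → v_max = 117/16
check: 117/16·(13/4+15/4) = 819/16 ✓

d=819/16 v_max=117/16 a_max=9/4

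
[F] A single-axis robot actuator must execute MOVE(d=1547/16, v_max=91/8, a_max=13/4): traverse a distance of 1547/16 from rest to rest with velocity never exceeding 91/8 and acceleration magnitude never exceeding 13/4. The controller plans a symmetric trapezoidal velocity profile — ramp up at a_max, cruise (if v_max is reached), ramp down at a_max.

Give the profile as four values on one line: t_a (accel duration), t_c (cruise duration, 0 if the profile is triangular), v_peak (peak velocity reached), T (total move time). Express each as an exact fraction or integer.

t_a=7/2 t_c=5 v_peak=91/8 T=12

v_max²/a_max = (91/8)²/(13/4) = 637/16
1547/16 ≥ 637/16 → trapezoidal
t_a = (91/8)/(13/4) = 7/2; v_peak = 91/8
d_cruise = 1547/16 − 637/16 = 455/8; t_c = (455/8)/(91/8) = 5
T = 2·7/2 + 5 = 12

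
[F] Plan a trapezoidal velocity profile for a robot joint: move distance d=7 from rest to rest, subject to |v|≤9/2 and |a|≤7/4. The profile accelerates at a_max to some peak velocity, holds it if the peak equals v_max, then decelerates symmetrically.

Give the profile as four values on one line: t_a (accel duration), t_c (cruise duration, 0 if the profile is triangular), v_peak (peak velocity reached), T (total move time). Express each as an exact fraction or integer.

(v_max)²/a_max = (9/2)²/(7/4) = 81/7
7 < 81/7 ⇒ no cruise
v_peak = √(7·7/4) = √(49/4) = 7/2
t_a = (7/2)/(7/4) = 2; t_c = 0
T = 2·2 = 4

t_a=2 t_c=0 v_peak=7/2 T=4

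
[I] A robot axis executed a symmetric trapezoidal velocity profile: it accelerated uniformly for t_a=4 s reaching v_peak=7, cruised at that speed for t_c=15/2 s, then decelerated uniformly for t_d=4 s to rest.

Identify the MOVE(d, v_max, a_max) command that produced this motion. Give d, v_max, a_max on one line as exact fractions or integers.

d=161/2 v_max=7 a_max=7/4

a_max = 7/4
d_a = ½·7·4 = 14; d_c = 7·15/2 = 105/2
d = 2·14 + 105/2 = 161/2
t_c = 15/2 > 0 so v_max = 7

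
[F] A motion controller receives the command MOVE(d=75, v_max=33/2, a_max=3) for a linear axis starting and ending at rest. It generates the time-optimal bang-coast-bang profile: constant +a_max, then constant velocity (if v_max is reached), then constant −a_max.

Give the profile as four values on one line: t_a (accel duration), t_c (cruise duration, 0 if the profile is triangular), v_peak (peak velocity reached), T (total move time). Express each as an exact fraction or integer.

t_a=5 t_c=0 v_peak=15 T=10

v_max²/a_max = (33/2)²/3 = 363/4
75 < 363/4 so t_c = 0
v_peak = √(75·3) = √225 = 15
t_a = 15/3 = 5; t_c = 0
T = 2·5 = 10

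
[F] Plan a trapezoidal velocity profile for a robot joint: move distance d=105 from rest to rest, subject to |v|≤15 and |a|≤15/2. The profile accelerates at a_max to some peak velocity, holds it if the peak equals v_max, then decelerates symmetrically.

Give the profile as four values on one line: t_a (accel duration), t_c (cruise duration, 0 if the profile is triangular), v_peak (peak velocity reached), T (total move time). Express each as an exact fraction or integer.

t_a=2 t_c=5 v_peak=15 T=9

(v_max)²/a_max = 15²/(15/2) = 30
105 ≥ 30 ⇒ cruise phase
t_a = 15/(15/2) = 2; v_peak = 15
d_cruise = 105 − 30 = 75; t_c = 75/15 = 5
T = 2·2 + 5 = 9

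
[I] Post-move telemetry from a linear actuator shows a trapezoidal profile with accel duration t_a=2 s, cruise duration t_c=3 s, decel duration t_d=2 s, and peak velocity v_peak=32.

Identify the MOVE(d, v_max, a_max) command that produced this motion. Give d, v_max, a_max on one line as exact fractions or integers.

a_max = 32/2 = 16
d_a = ½·32·2 = 32; d_c = 32·3 = 96
d = 2·32 + 96 = 160
t_c = 3 > 0 ⇒ limit active, v_max = 32

d=160 v_max=32 a_max=16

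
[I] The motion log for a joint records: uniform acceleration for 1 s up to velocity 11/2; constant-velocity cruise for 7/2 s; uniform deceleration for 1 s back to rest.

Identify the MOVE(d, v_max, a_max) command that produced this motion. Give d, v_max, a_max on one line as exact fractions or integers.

a_max = (11/2)/1 = 11/2
d_a = ½·11/2·1 = 11/4; d_c = 11/2·7/2 = 77/4
d = 2·11/4 + 77/4 = 99/4
t_c = 7/2 > 0 → v_max = v_peak = 11/2

d=99/4 v_max=11/2 a_max=11/2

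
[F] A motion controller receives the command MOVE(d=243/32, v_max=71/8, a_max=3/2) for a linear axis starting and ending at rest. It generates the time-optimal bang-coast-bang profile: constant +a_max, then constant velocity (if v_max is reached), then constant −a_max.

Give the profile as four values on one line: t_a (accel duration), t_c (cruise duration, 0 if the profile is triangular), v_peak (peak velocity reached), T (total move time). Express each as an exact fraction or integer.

t_a=9/4 t_c=0 v_peak=27/8 T=9/2

(v_max)²/a_max = (71/8)²/(3/2) = 5041/96
243/32 < 5041/96 so t_c = 0
v_peak = √(243/32·3/2) = √(729/64) = 27/8
t_a = (27/8)/(3/2) = 9/4; t_c = 0
T = 2·9/4 = 9/2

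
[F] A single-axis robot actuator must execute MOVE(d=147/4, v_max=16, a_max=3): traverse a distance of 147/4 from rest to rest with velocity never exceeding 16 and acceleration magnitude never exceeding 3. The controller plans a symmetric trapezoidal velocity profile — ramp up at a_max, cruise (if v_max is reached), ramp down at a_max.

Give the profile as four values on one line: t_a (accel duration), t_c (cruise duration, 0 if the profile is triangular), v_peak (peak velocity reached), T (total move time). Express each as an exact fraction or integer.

(v_max)²/a_max = 16²/3 = 256/3
147/4 < 256/3 → triangular
v_peak = √(147/4·3) = √(441/4) = 21/2
t_a = (21/2)/3 = 7/2; t_c = 0
T = 2·7/2 = 7

t_a=7/2 t_c=0 v_peak=21/2 T=7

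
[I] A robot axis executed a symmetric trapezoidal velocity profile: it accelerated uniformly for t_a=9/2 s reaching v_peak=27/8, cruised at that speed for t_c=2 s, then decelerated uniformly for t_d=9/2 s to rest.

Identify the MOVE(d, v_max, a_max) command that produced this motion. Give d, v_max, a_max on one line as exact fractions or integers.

d=351/16 v_max=27/8 a_max=3/4

a_max = (27/8)/(9/2) = 3/4
d_a = ½·27/8·9/2 = 243/32; d_c = 27/8·2 = 27/4
d = 2·243/32 + 27/4 = 351/16
t_c = 2 > 0 → v_max = v_peak = 27/8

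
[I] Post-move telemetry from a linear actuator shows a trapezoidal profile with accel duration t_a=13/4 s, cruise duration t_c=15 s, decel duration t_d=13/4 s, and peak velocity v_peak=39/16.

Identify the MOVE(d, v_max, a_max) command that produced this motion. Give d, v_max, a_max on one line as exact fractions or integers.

d=2847/64 v_max=39/16 a_max=3/4

a_max = (39/16)/(13/4) = 3/4
d_a = ½·39/16·13/4 = 507/128; d_c = 39/16·15 = 585/16
d = 2·507/128 + 585/16 = 2847/64
t_c = 15 > 0 → v_max = v_peak = 39/16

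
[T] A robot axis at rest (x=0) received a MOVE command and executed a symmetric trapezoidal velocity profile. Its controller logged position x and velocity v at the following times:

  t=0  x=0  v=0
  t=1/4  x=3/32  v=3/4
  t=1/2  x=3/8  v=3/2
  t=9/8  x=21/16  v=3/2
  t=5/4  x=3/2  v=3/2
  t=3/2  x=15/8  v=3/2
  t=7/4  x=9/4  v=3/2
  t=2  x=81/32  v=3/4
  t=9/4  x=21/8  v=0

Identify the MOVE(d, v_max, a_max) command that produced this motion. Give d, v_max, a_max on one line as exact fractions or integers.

d=21/8 v_max=3/2 a_max=3

final state: t=9/4, x=21/8, v=0 → d = 21/8
a_max = (3/4−0)/(1/4−0) = 3
max v = 3/2 over t∈[1/2,7/4] → v_max = 3/2
check: 3/2·(1/2+5/4) = 21/8 ✓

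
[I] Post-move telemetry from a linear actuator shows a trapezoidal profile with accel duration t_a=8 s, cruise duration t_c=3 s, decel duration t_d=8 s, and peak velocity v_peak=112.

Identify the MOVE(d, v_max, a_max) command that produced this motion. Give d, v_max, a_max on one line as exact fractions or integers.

d=1232 v_max=112 a_max=14

a_max = 112/8 = 14
d_a = ½·112·8 = 448; d_c = 112·3 = 336
d = 2·448 + 336 = 1232
t_c = 3 > 0 so v_max = 112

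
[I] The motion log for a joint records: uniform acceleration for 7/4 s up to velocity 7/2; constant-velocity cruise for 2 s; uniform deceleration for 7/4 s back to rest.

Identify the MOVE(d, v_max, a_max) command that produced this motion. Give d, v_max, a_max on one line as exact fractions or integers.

d=105/8 v_max=7/2 a_max=2

a_max = (7/2)/(7/4) = 2
d_a = ½·7/2·7/4 = 49/16; d_c = 7/2·2 = 7
d = 2·49/16 + 7 = 105/8
t_c = 2 > 0 → v_max = v_peak = 7/2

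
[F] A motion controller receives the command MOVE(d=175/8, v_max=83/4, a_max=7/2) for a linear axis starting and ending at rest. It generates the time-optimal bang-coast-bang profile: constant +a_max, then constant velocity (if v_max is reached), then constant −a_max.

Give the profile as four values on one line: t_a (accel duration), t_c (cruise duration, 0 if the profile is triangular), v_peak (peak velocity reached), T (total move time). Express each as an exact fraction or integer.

t_a=5/2 t_c=0 v_peak=35/4 T=5

(v_max)²/a_max = (83/4)²/(7/2) = 6889/56
175/8 < 6889/56 ⇒ no cruise
v_peak = √(175/8·7/2) = √(1225/16) = 35/4
t_a = (35/4)/(7/2) = 5/2; t_c = 0
T = 2·5/2 = 5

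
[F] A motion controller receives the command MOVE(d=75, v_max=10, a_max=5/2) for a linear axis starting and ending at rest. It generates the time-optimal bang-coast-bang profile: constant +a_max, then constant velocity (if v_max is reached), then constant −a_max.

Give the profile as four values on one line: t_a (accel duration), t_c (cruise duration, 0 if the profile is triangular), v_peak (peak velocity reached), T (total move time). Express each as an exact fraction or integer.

v_max²/a_max = 10²/(5/2) = 40
75 ≥ 40 ⇒ cruise phase
t_a = 10/(5/2) = 4; v_peak = 10
d_cruise = 75 − 40 = 35; t_c = 35/10 = 7/2
T = 2·4 + 7/2 = 23/2

t_a=4 t_c=7/2 v_peak=10 T=23/2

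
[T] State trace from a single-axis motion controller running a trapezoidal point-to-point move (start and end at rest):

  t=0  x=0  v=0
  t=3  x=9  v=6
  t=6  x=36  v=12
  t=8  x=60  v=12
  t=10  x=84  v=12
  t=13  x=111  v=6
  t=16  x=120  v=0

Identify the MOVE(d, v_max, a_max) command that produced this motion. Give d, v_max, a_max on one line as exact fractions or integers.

d=120 v_max=12 a_max=2

final state: t=16, x=120, v=0 → d = 120
a_max = (6−0)/(3−0) = 2
max v = 12 over t∈[6,10] → v_max = 12
check: 12·(6+4) = 120 ✓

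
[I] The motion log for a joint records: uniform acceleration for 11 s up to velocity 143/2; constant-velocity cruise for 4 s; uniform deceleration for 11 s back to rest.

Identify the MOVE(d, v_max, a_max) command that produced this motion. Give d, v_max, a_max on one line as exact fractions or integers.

a_max = (143/2)/11 = 13/2
d_a = ½·143/2·11 = 1573/4; d_c = 143/2·4 = 286
d = 2·1573/4 + 286 = 2145/2
t_c = 4 > 0 ⇒ limit active, v_max = 143/2

d=2145/2 v_max=143/2 a_max=13/2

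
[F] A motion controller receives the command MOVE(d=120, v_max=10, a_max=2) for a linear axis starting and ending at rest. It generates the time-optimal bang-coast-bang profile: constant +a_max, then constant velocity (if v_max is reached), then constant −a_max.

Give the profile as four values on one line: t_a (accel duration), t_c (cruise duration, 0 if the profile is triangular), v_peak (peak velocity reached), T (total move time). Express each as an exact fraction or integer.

t_a=5 t_c=7 v_peak=10 T=17

v_max²/a_max = 10²/2 = 50
120 ≥ 50 → trapezoidal
t_a = 10/2 = 5; v_peak = 10
d_cruise = 120 − 50 = 70; t_c = 70/10 = 7
T = 2·5 + 7 = 17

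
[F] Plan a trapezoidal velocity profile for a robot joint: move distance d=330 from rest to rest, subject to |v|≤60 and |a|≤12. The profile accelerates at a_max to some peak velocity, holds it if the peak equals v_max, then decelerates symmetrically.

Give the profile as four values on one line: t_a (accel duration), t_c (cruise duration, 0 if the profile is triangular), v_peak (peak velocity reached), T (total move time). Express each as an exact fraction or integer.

t_a=5 t_c=1/2 v_peak=60 T=21/2

v_max²/a_max = 60²/12 = 300
330 ≥ 300 ⇒ cruise phase
t_a = 60/12 = 5; v_peak = 60
d_cruise = 330 − 300 = 30; t_c = 30/60 = 1/2
T = 2·5 + 1/2 = 21/2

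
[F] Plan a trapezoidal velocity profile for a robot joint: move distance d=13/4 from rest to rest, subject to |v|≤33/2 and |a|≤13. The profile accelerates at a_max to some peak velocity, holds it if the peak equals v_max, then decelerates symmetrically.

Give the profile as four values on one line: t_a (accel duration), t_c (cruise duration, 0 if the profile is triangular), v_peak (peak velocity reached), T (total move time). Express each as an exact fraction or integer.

t_a=1/2 t_c=0 v_peak=13/2 T=1

vₘ²/aₘ = (33/2)²/13 = 1089/52
13/4 < 1089/52 so t_c = 0
v_peak = √(13/4·13) = √(169/4) = 13/2
t_a = (13/2)/13 = 1/2; t_c = 0
T = 2·1/2 = 1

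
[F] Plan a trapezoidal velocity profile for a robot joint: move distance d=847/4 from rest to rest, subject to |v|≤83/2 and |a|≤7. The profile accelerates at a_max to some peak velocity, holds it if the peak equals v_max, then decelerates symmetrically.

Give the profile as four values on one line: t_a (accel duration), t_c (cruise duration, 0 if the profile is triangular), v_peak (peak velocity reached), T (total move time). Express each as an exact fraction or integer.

t_a=11/2 t_c=0 v_peak=77/2 T=11

vₘ²/aₘ = (83/2)²/7 = 6889/28
847/4 < 6889/28 so t_c = 0
v_peak = √(847/4·7) = √(5929/4) = 77/2
t_a = (77/2)/7 = 11/2; t_c = 0
T = 2·11/2 = 11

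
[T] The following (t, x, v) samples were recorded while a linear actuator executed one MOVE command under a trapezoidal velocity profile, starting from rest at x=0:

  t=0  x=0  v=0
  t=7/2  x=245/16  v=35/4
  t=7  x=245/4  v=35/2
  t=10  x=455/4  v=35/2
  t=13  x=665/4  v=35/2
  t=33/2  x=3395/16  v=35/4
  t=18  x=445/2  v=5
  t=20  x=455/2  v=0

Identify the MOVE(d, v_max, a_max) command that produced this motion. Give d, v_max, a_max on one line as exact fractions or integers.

d=455/2 v_max=35/2 a_max=5/2

final state: t=20, x=455/2, v=0 → d = 455/2
a_max = (35/4−0)/(7/2−0) = 5/2
max v = 35/2 over t∈[7,13] → v_max = 35/2
check: 35/2·(7+6) = 455/2 ✓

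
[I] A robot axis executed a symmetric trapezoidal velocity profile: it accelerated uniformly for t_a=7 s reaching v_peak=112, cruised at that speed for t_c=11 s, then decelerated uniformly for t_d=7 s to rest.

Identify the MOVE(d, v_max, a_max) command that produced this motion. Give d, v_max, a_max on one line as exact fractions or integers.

d=2016 v_max=112 a_max=16

a_max = 112/7 = 16
d_a = ½·112·7 = 392; d_c = 112·11 = 1232
d = 2·392 + 1232 = 2016
t_c = 11 > 0 ⇒ limit active, v_max = 112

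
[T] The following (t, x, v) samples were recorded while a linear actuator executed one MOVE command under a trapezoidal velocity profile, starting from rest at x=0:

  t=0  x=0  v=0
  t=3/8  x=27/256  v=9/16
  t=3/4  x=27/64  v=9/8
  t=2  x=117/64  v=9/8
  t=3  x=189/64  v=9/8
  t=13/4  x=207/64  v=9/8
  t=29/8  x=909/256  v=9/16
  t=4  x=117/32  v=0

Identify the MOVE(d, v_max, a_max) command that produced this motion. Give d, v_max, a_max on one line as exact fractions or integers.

final state: t=4, x=117/32, v=0 → d = 117/32
a_max = (9/16−0)/(3/8−0) = 3/2
max v = 9/8 over t∈[3/4,13/4] → v_max = 9/8
check: 9/8·(3/4+5/2) = 117/32 ✓

d=117/32 v_max=9/8 a_max=3/2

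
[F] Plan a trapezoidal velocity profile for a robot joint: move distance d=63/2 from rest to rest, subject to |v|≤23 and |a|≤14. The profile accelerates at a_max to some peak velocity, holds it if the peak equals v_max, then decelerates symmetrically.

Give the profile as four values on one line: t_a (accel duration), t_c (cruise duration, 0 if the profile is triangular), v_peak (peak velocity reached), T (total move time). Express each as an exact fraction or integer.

vₘ²/aₘ = 23²/14 = 529/14
63/2 < 529/14 ⇒ no cruise
v_peak = √(63/2·14) = √441 = 21
t_a = 21/14 = 3/2; t_c = 0
T = 2·3/2 = 3

t_a=3/2 t_c=0 v_peak=21 T=3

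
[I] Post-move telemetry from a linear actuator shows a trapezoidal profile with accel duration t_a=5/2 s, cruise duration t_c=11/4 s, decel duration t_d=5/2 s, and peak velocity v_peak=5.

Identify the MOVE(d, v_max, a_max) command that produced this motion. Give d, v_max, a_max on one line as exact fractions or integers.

d=105/4 v_max=5 a_max=2

a_max = 5/(5/2) = 2
d_a = ½·5·5/2 = 25/4; d_c = 5·11/4 = 55/4
d = 2·25/4 + 55/4 = 105/4
t_c = 11/4 > 0 so v_max = 5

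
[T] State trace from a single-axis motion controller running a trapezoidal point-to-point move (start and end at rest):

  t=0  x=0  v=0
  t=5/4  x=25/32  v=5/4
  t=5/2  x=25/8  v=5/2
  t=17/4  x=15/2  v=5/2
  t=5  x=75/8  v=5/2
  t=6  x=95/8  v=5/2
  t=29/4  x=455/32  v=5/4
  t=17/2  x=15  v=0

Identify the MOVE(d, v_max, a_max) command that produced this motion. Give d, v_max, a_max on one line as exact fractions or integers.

d=15 v_max=5/2 a_max=1

final state: t=17/2, x=15, v=0 → d = 15
a_max = (5/4−0)/(5/4−0) = 1
max v = 5/2 over t∈[5/2,6] → v_max = 5/2
check: 5/2·(5/2+7/2) = 15 ✓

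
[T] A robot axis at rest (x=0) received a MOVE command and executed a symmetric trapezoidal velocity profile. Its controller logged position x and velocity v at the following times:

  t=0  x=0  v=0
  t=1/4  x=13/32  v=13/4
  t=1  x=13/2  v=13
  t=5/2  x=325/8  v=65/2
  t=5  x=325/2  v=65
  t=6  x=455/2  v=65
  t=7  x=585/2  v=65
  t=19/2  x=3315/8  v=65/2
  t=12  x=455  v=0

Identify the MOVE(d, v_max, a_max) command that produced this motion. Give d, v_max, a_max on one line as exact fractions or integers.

final state: t=12, x=455, v=0 → d = 455
a_max = (13/4−0)/(1/4−0) = 13
max v = 65 over t∈[5,7] → v_max = 65
check: 65·(5+2) = 455 ✓

d=455 v_max=65 a_max=13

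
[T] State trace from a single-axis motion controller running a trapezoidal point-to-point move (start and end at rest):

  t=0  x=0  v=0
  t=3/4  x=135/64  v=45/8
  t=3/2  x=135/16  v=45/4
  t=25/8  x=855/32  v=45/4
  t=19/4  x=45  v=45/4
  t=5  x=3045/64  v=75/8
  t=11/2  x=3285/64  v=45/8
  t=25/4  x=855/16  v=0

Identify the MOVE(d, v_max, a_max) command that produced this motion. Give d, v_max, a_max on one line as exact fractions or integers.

d=855/16 v_max=45/4 a_max=15/2

final state: t=25/4, x=855/16, v=0 → d = 855/16
a_max = (45/8−0)/(3/4−0) = 15/2
max v = 45/4 over t∈[3/2,19/4] → v_max = 45/4
check: 45/4·(3/2+13/4) = 855/16 ✓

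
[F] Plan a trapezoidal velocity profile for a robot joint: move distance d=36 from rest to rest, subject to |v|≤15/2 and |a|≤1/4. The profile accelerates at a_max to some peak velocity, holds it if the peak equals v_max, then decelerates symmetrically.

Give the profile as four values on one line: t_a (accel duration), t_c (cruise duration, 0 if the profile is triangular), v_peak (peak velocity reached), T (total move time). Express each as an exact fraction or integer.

vₘ²/aₘ = (15/2)²/(1/4) = 225
36 < 225 ⇒ no cruise
v_peak = √(36·1/4) = √9 = 3
t_a = 3/(1/4) = 12; t_c = 0
T = 2·12 = 24

t_a=12 t_c=0 v_peak=3 T=24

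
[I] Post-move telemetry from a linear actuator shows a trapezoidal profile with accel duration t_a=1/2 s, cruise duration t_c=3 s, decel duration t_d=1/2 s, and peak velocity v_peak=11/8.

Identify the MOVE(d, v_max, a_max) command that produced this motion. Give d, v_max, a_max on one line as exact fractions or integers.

a_max = (11/8)/(1/2) = 11/4
d_a = ½·11/8·1/2 = 11/32; d_c = 11/8·3 = 33/8
d = 2·11/32 + 33/8 = 77/16
t_c = 3 > 0 so v_max = 11/8

d=77/16 v_max=11/8 a_max=11/4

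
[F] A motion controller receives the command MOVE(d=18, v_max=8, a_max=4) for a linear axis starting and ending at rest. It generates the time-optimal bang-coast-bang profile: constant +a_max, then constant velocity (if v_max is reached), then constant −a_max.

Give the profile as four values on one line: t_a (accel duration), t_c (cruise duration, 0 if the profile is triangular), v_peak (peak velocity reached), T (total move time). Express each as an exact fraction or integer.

t_a=2 t_c=1/4 v_peak=8 T=17/4

vₘ²/aₘ = 8²/4 = 16
18 ≥ 16 ⇒ cruise phase
t_a = 8/4 = 2; v_peak = 8
d_cruise = 18 − 16 = 2; t_c = 2/8 = 1/4
T = 2·2 + 1/4 = 17/4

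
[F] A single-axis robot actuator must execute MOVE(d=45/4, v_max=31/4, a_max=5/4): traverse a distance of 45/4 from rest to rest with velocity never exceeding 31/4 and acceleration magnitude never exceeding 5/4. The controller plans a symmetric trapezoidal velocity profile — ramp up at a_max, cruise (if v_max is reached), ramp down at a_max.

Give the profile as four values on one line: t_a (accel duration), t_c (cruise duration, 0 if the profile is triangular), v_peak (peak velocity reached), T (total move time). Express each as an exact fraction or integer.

v_max²/a_max = (31/4)²/(5/4) = 961/20
45/4 < 961/20 → triangular
v_peak = √(45/4·5/4) = √(225/16) = 15/4
t_a = (15/4)/(5/4) = 3; t_c = 0
T = 2·3 = 6

t_a=3 t_c=0 v_peak=15/4 T=6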